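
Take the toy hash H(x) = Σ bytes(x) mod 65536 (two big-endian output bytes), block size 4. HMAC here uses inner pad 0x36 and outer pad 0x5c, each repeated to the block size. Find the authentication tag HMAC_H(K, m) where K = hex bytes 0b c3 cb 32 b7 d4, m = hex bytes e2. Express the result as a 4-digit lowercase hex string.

Key hex bytes 0b c3 cb 32 b7 d4 is 6 bytes > B = 4, so hash it first: H(key) = 03 56, then zero-pad to 4 bytes: K' = 03 56 00 00.
K' ⊕ ipad = 35 60 36 36.  K' ⊕ opad = 5f 0a 5c 5c.
Inner input = (K'⊕ipad) ∥ m = 35 60 36 36 ∥ e2.
Inner hash: sum = 53+96+54+54+226 = 483 → 01 e3.
Outer input = (K'⊕opad) ∥ inner = 5f 0a 5c 5c ∥ 01 e3.
Outer hash (tag): sum = 95+10+92+92+1+227 = 517 → 02 05.

0205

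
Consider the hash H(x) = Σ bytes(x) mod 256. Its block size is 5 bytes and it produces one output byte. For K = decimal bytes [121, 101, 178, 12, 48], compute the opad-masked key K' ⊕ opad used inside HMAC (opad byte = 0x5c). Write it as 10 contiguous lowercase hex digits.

2539ee506c

Key decimal bytes [121, 101, 178, 12, 48] = 79 65 b2 0c 30 is exactly B = 5 bytes: K' = 79 65 b2 0c 30.
XOR each byte with 0x5c: 79⊕5c=25, 65⊕5c=39, b2⊕5c=ee, 0c⊕5c=50, 30⊕5c=6c.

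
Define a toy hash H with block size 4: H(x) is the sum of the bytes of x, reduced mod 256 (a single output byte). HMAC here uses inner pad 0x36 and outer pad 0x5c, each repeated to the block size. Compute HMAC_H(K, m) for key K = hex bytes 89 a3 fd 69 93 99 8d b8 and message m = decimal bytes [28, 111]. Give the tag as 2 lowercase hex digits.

d5

Key hex bytes 89 a3 fd 69 93 99 8d b8 is 8 bytes > B = 4, so hash it first: H(key) = 03, then zero-pad to 4 bytes: K' = 03 00 00 00.
K' ⊕ ipad = 35 36 36 36.  K' ⊕ opad = 5f 5c 5c 5c.
Inner input = (K'⊕ipad) ∥ m = 35 36 36 36 ∥ 1c 6f.
Inner hash: sum = 53+54+54+54+28+111 = 354; mod 256 = 98 → 62.
Outer input = (K'⊕opad) ∥ inner = 5f 5c 5c 5c ∥ 62.
Outer hash (tag): sum = 95+92+92+92+98 = 469; mod 256 = 213 → d5.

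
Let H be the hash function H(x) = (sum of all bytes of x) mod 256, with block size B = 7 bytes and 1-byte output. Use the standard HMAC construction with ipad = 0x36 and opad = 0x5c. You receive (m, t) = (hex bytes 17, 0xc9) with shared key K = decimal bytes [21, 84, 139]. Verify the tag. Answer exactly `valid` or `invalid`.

valid

Key decimal bytes [21, 84, 139] = 15 54 8b is 3 bytes ≤ B = 7; zero-pad to 7 bytes: K' = 15 54 8b 00 00 00 00.
K' ⊕ ipad = 23 62 bd 36 36 36 36; K' ⊕ opad = 49 08 d7 5c 5c 5c 5c.
Inner hash: sum = 35+98+189+54+54+54+54+23 = 561; mod 256 = 49 → 31.
Outer hash (recomputed tag): sum = 73+8+215+92+92+92+92+49 = 713; mod 256 = 201 → c9.
Recomputed tag = c9; claimed = c9 → match.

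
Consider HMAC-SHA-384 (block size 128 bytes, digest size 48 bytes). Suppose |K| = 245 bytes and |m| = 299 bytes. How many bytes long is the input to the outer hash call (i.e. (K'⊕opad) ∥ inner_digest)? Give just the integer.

Key is 245 > 128 bytes, so it is hashed to 48 bytes then zero-padded to 128: |K'| = 128.
Outer input = (K'⊕opad) ∥ H(inner) → 128 + 48 = 176 bytes.

176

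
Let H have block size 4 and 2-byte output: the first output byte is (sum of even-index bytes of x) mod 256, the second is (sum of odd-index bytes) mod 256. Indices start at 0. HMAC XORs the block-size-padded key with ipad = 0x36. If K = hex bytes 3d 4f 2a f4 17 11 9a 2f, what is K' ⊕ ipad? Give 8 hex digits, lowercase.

Key hex bytes 3d 4f 2a f4 17 11 9a 2f is 8 bytes > B = 4, so hash it first: H(key) = 18 83, then zero-pad to 4 bytes: K' = 18 83 00 00.
XOR each byte with 0x36: 18⊕36=2e, 83⊕36=b5, 00⊕36=36, 00⊕36=36.

2eb53636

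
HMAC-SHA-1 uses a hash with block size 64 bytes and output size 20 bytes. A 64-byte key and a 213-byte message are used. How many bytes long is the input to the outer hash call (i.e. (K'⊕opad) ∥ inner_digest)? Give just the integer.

84

Key is 64 ≤ 64 bytes, zero-padded: |K'| = 64.
Outer input = (K'⊕opad) ∥ H(inner) → 64 + 20 = 84 bytes.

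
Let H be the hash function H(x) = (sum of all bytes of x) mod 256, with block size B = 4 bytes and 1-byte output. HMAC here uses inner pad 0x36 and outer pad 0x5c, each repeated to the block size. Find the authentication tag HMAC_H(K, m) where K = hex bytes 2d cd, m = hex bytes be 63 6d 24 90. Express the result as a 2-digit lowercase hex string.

Key hex bytes 2d cd is 2 bytes ≤ B = 4; zero-pad to 4 bytes: K' = 2d cd 00 00.
K' ⊕ ipad = 1b fb 36 36.  K' ⊕ opad = 71 91 5c 5c.
Inner input = (K'⊕ipad) ∥ m = 1b fb 36 36 ∥ be 63 6d 24 90.
Inner hash: sum = 27+251+54+54+190+99+109+36+144 = 964; mod 256 = 196 → c4.
Outer input = (K'⊕opad) ∥ inner = 71 91 5c 5c ∥ c4.
Outer hash (tag): sum = 113+145+92+92+196 = 638; mod 256 = 126 → 7e.

7e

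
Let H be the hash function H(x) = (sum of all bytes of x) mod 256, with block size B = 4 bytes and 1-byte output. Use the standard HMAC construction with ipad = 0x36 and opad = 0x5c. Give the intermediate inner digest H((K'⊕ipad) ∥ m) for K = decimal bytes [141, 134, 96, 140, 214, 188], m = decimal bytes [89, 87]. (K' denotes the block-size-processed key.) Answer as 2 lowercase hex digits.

Key decimal bytes [141, 134, 96, 140, 214, 188] = 8d 86 60 8c d6 bc is 6 bytes > B = 4, so hash it first: H(key) = 91, then zero-pad to 4 bytes: K' = 91 00 00 00.
K' ⊕ ipad = a7 36 36 36.
Inner input = a7 36 36 36 ∥ 59 57.
Inner hash: sum = 167+54+54+54+89+87 = 505; mod 256 = 249 → f9.

f9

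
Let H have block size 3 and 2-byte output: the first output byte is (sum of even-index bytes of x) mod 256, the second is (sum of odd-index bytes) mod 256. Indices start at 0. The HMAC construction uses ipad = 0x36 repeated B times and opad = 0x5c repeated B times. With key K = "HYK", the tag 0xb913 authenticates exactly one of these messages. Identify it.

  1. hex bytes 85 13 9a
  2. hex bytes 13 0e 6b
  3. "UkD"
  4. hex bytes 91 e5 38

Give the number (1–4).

1

Key "HYK" = 48 59 4b is exactly B = 3 bytes: K' = 48 59 4b.
K' ⊕ ipad = 7e 6f 7d; K' ⊕ opad = 14 05 17.
m1: inner = H(7e 6f 7d 85 13 9a) = 0e 8e; tag = H(14 05 17 0e 8e) = b913 ← matches
m2: inner = H(7e 6f 7d 13 0e 6b) = 09 ed; tag = H(14 05 17 09 ed) = 180e
m3: inner = H(7e 6f 7d 55 6b 44) = 66 08; tag = H(14 05 17 66 08) = 336b
m4: inner = H(7e 6f 7d 91 e5 38) = e0 38; tag = H(14 05 17 e0 38) = 63e5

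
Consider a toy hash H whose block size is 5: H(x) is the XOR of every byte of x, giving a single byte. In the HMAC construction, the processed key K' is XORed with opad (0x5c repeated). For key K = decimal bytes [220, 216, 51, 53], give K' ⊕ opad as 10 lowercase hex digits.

80846f695c

Key decimal bytes [220, 216, 51, 53] = dc d8 33 35 is 4 bytes ≤ B = 5; zero-pad to 5 bytes: K' = dc d8 33 35 00.
XOR each byte with 0x5c: dc⊕5c=80, d8⊕5c=84, 33⊕5c=6f, 35⊕5c=69, 00⊕5c=5c.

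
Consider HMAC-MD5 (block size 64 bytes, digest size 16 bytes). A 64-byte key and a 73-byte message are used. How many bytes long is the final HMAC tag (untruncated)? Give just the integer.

The tag is one MD5 digest: 16 bytes.

16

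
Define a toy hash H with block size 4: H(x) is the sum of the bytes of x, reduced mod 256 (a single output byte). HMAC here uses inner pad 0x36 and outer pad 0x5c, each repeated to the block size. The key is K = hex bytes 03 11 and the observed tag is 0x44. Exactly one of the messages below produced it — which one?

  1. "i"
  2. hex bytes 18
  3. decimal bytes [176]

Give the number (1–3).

Key hex bytes 03 11 is 2 bytes ≤ B = 4; zero-pad to 4 bytes: K' = 03 11 00 00.
K' ⊕ ipad = 35 27 36 36; K' ⊕ opad = 5f 4d 5c 5c.
m1: inner = H(35 27 36 36 69) = 31; tag = H(5f 4d 5c 5c 31) = 95
m2: inner = H(35 27 36 36 18) = e0; tag = H(5f 4d 5c 5c e0) = 44 ← matches
m3: inner = H(35 27 36 36 b0) = 78; tag = H(5f 4d 5c 5c 78) = dc

2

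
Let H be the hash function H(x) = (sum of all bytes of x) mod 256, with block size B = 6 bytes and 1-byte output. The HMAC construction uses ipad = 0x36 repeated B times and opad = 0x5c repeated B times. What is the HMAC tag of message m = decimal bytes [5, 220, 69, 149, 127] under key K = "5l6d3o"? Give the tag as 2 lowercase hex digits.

24

Key "5l6d3o" = 35 6c 36 64 33 6f is exactly B = 6 bytes: K' = 35 6c 36 64 33 6f.
K' ⊕ ipad = 03 5a 00 52 05 59.  K' ⊕ opad = 69 30 6a 38 6f 33.
Inner input = (K'⊕ipad) ∥ m = 03 5a 00 52 05 59 ∥ 05 dc 45 95 7f.
Inner hash: sum = 3+90+0+82+5+89+5+220+69+149+127 = 839; mod 256 = 71 → 47.
Outer input = (K'⊕opad) ∥ inner = 69 30 6a 38 6f 33 ∥ 47.
Outer hash (tag): sum = 105+48+106+56+111+51+71 = 548; mod 256 = 36 → 24.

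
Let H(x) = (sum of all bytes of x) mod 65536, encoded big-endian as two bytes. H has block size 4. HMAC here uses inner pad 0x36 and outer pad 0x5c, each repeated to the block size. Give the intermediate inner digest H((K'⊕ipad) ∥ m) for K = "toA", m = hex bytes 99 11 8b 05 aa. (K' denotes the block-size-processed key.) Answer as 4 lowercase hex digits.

Key "toA" = 74 6f 41 is 3 bytes ≤ B = 4; zero-pad to 4 bytes: K' = 74 6f 41 00.
K' ⊕ ipad = 42 59 77 36.
Inner input = 42 59 77 36 ∥ 99 11 8b 05 aa.
Inner hash: sum = 66+89+119+54+153+17+139+5+170 = 812 → 03 2c.

032c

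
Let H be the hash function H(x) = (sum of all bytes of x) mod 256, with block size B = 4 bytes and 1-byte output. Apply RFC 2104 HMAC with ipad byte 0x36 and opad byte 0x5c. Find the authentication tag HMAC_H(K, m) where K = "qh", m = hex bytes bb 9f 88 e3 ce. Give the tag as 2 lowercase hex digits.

Key "qh" = 71 68 is 2 bytes ≤ B = 4; zero-pad to 4 bytes: K' = 71 68 00 00.
K' ⊕ ipad = 47 5e 36 36.  K' ⊕ opad = 2d 34 5c 5c.
Inner input = (K'⊕ipad) ∥ m = 47 5e 36 36 ∥ bb 9f 88 e3 ce.
Inner hash: sum = 71+94+54+54+187+159+136+227+206 = 1188; mod 256 = 164 → a4.
Outer input = (K'⊕opad) ∥ inner = 2d 34 5c 5c ∥ a4.
Outer hash (tag): sum = 45+52+92+92+164 = 445; mod 256 = 189 → bd.

bd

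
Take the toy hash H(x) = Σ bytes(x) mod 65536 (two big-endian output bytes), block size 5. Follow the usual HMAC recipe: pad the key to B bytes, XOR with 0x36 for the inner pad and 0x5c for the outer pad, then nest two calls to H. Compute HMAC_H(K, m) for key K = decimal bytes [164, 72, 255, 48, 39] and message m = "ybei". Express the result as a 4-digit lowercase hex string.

0332

Key decimal bytes [164, 72, 255, 48, 39] = a4 48 ff 30 27 is exactly B = 5 bytes: K' = a4 48 ff 30 27.
K' ⊕ ipad = 92 7e c9 06 11.  K' ⊕ opad = f8 14 a3 6c 7b.
Inner input = (K'⊕ipad) ∥ m = 92 7e c9 06 11 ∥ 79 62 65 69.
Inner hash: sum = 146+126+201+6+17+121+98+101+105 = 921 → 03 99.
Outer input = (K'⊕opad) ∥ inner = f8 14 a3 6c 7b ∥ 03 99.
Outer hash (tag): sum = 248+20+163+108+123+3+153 = 818 → 03 32.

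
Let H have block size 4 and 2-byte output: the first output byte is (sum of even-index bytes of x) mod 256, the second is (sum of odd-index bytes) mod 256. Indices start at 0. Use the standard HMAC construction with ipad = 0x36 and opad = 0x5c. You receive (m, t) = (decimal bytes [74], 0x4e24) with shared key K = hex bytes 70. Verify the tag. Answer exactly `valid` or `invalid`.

valid

Key hex bytes 70 is 1 byte ≤ B = 4; zero-pad to 4 bytes: K' = 70 00 00 00.
K' ⊕ ipad = 46 36 36 36; K' ⊕ opad = 2c 5c 5c 5c.
Inner hash: even-index sum = 198 mod 256 = 198; odd-index sum = 108 mod 256 = 108 → c6 6c.
Outer hash (recomputed tag): even-index sum = 334 mod 256 = 78; odd-index sum = 292 mod 256 = 36 → 4e 24.
Recomputed tag = 4e24; claimed = 4e24 → match.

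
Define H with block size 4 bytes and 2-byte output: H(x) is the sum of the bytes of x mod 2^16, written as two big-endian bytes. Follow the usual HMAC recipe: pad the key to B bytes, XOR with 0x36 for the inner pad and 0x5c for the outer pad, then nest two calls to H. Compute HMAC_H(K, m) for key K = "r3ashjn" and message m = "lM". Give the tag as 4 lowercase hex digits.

02e4

Key "r3ashjn" = 72 33 61 73 68 6a 6e is 7 bytes > B = 4, so hash it first: H(key) = 02 b9, then zero-pad to 4 bytes: K' = 02 b9 00 00.
K' ⊕ ipad = 34 8f 36 36.  K' ⊕ opad = 5e e5 5c 5c.
Inner input = (K'⊕ipad) ∥ m = 34 8f 36 36 ∥ 6c 4d.
Inner hash: sum = 52+143+54+54+108+77 = 488 → 01 e8.
Outer input = (K'⊕opad) ∥ inner = 5e e5 5c 5c ∥ 01 e8.
Outer hash (tag): sum = 94+229+92+92+1+232 = 740 → 02 e4.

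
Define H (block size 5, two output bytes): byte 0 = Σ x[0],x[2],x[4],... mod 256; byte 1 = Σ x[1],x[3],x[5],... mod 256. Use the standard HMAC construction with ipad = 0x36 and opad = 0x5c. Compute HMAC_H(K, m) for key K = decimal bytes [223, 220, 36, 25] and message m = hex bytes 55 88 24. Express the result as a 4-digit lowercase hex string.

e97e

Key decimal bytes [223, 220, 36, 25] = df dc 24 19 is 4 bytes ≤ B = 5; zero-pad to 5 bytes: K' = df dc 24 19 00.
K' ⊕ ipad = e9 ea 12 2f 36.  K' ⊕ opad = 83 80 78 45 5c.
Inner input = (K'⊕ipad) ∥ m = e9 ea 12 2f 36 ∥ 55 88 24.
Inner hash: even-index sum = 441 mod 256 = 185; odd-index sum = 402 mod 256 = 146 → b9 92.
Outer input = (K'⊕opad) ∥ inner = 83 80 78 45 5c ∥ b9 92.
Outer hash (tag): even-index sum = 489 mod 256 = 233; odd-index sum = 382 mod 256 = 126 → e9 7e.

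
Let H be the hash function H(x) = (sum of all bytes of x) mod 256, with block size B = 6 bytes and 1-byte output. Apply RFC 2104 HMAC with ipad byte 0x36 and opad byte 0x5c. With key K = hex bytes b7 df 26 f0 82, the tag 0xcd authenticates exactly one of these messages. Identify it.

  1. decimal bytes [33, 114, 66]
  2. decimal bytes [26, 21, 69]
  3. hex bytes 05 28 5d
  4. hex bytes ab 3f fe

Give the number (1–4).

1

Key hex bytes b7 df 26 f0 82 is 5 bytes ≤ B = 6; zero-pad to 6 bytes: K' = b7 df 26 f0 82 00.
K' ⊕ ipad = 81 e9 10 c6 b4 36; K' ⊕ opad = eb 83 7a ac de 5c.
m1: inner = H(81 e9 10 c6 b4 36 21 72 42) = ff; tag = H(eb 83 7a ac de 5c ff) = cd ← matches
m2: inner = H(81 e9 10 c6 b4 36 1a 15 45) = 9e; tag = H(eb 83 7a ac de 5c 9e) = 6c
m3: inner = H(81 e9 10 c6 b4 36 05 28 5d) = b4; tag = H(eb 83 7a ac de 5c b4) = 82
m4: inner = H(81 e9 10 c6 b4 36 ab 3f fe) = 12; tag = H(eb 83 7a ac de 5c 12) = e0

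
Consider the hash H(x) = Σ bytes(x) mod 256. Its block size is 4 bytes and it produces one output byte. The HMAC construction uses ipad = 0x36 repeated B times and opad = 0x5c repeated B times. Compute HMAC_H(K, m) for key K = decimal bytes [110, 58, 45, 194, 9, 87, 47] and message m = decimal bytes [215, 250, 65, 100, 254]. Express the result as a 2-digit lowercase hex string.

Key decimal bytes [110, 58, 45, 194, 9, 87, 47] = 6e 3a 2d c2 09 57 2f is 7 bytes > B = 4, so hash it first: H(key) = 26, then zero-pad to 4 bytes: K' = 26 00 00 00.
K' ⊕ ipad = 10 36 36 36.  K' ⊕ opad = 7a 5c 5c 5c.
Inner input = (K'⊕ipad) ∥ m = 10 36 36 36 ∥ d7 fa 41 64 fe.
Inner hash: sum = 16+54+54+54+215+250+65+100+254 = 1062; mod 256 = 38 → 26.
Outer input = (K'⊕opad) ∥ inner = 7a 5c 5c 5c ∥ 26.
Outer hash (tag): sum = 122+92+92+92+38 = 436; mod 256 = 180 → b4.

b4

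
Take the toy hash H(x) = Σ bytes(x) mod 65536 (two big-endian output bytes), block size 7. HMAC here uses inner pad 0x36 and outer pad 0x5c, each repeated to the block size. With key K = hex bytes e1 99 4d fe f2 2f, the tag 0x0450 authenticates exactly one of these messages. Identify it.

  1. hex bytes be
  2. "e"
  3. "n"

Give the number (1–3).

1

Key hex bytes e1 99 4d fe f2 2f is 6 bytes ≤ B = 7; zero-pad to 7 bytes: K' = e1 99 4d fe f2 2f 00.
K' ⊕ ipad = d7 af 7b c8 c4 19 36; K' ⊕ opad = bd c5 11 a2 ae 73 5c.
m1: inner = H(d7 af 7b c8 c4 19 36 be) = 04 9a; tag = H(bd c5 11 a2 ae 73 5c 04 9a) = 0450 ← matches
m2: inner = H(d7 af 7b c8 c4 19 36 65) = 04 41; tag = H(bd c5 11 a2 ae 73 5c 04 41) = 03f7
m3: inner = H(d7 af 7b c8 c4 19 36 6e) = 04 4a; tag = H(bd c5 11 a2 ae 73 5c 04 4a) = 0400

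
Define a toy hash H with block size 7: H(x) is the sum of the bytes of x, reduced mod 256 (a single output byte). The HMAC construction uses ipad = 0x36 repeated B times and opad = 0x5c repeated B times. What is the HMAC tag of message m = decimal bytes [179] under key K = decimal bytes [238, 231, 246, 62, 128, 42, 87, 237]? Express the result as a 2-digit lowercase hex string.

8b

Key decimal bytes [238, 231, 246, 62, 128, 42, 87, 237] = ee e7 f6 3e 80 2a 57 ed is 8 bytes > B = 7, so hash it first: H(key) = f7, then zero-pad to 7 bytes: K' = f7 00 00 00 00 00 00.
K' ⊕ ipad = c1 36 36 36 36 36 36.  K' ⊕ opad = ab 5c 5c 5c 5c 5c 5c.
Inner input = (K'⊕ipad) ∥ m = c1 36 36 36 36 36 36 ∥ b3.
Inner hash: sum = 193+54+54+54+54+54+54+179 = 696; mod 256 = 184 → b8.
Outer input = (K'⊕opad) ∥ inner = ab 5c 5c 5c 5c 5c 5c ∥ b8.
Outer hash (tag): sum = 171+92+92+92+92+92+92+184 = 907; mod 256 = 139 → 8b.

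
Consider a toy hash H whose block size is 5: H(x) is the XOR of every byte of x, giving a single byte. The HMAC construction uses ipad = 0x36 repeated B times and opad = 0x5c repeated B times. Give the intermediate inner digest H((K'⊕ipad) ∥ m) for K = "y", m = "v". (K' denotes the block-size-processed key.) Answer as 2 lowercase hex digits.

39

Key "y" = 79 is 1 byte ≤ B = 5; zero-pad to 5 bytes: K' = 79 00 00 00 00.
K' ⊕ ipad = 4f 36 36 36 36.
Inner input = 4f 36 36 36 36 ∥ 76.
Inner hash: XOR 4f⊕36⊕36⊕36⊕36⊕76 = 39.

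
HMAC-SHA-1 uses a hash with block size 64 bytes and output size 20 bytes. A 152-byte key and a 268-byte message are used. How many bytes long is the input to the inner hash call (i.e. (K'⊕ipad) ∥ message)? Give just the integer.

332

Key is 152 > 64 bytes, so it is hashed to 20 bytes then zero-padded to 64: |K'| = 64.
Inner input = (K'⊕ipad) ∥ m → 64 + 268 = 332 bytes.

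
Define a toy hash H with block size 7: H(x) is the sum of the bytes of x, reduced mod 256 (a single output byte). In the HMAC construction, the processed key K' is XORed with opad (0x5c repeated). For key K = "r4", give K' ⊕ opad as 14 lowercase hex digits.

2e685c5c5c5c5c

Key "r4" = 72 34 is 2 bytes ≤ B = 7; zero-pad to 7 bytes: K' = 72 34 00 00 00 00 00.
XOR each byte with 0x5c: 72⊕5c=2e, 34⊕5c=68, 00⊕5c=5c, 00⊕5c=5c, 00⊕5c=5c, 00⊕5c=5c, 00⊕5c=5c.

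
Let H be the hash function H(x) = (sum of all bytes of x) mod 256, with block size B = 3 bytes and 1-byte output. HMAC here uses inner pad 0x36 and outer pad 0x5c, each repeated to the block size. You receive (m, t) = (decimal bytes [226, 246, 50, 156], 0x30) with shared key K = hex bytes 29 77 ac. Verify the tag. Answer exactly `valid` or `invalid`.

valid

Key hex bytes 29 77 ac is exactly B = 3 bytes: K' = 29 77 ac.
K' ⊕ ipad = 1f 41 9a; K' ⊕ opad = 75 2b f0.
Inner hash: sum = 31+65+154+226+246+50+156 = 928; mod 256 = 160 → a0.
Outer hash (recomputed tag): sum = 117+43+240+160 = 560; mod 256 = 48 → 30.
Recomputed tag = 30; claimed = 30 → match.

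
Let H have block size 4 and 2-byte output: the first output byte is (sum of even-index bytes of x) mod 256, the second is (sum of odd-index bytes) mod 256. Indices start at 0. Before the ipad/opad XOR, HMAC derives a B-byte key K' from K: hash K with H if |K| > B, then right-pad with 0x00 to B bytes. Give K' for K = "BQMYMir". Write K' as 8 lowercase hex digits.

|K| = 7 > B = 4, so first hash the key.
H(K): even-index sum = 334 mod 256 = 78; odd-index sum = 275 mod 256 = 19 → 4e 13.
Zero-pad H(K) = 4e 13 to 4 bytes: K' = 4e 13 00 00.

4e130000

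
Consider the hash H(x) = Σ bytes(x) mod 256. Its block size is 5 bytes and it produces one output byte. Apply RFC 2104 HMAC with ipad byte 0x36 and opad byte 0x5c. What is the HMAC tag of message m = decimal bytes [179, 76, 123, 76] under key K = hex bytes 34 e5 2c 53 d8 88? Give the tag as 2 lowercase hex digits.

Key hex bytes 34 e5 2c 53 d8 88 is 6 bytes > B = 5, so hash it first: H(key) = f8, then zero-pad to 5 bytes: K' = f8 00 00 00 00.
K' ⊕ ipad = ce 36 36 36 36.  K' ⊕ opad = a4 5c 5c 5c 5c.
Inner input = (K'⊕ipad) ∥ m = ce 36 36 36 36 ∥ b3 4c 7b 4c.
Inner hash: sum = 206+54+54+54+54+179+76+123+76 = 876; mod 256 = 108 → 6c.
Outer input = (K'⊕opad) ∥ inner = a4 5c 5c 5c 5c ∥ 6c.
Outer hash (tag): sum = 164+92+92+92+92+108 = 640; mod 256 = 128 → 80.

80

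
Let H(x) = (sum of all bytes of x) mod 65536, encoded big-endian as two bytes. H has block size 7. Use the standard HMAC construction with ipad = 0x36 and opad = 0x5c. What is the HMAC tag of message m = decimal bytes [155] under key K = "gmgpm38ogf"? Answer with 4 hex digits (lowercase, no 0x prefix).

Key "gmgpm38ogf" = 67 6d 67 70 6d 33 38 6f 67 66 is 10 bytes > B = 7, so hash it first: H(key) = 03 bf, then zero-pad to 7 bytes: K' = 03 bf 00 00 00 00 00.
K' ⊕ ipad = 35 89 36 36 36 36 36.  K' ⊕ opad = 5f e3 5c 5c 5c 5c 5c.
Inner input = (K'⊕ipad) ∥ m = 35 89 36 36 36 36 36 ∥ 9b.
Inner hash: sum = 53+137+54+54+54+54+54+155 = 615 → 02 67.
Outer input = (K'⊕opad) ∥ inner = 5f e3 5c 5c 5c 5c 5c ∥ 02 67.
Outer hash (tag): sum = 95+227+92+92+92+92+92+2+103 = 887 → 03 77.

0377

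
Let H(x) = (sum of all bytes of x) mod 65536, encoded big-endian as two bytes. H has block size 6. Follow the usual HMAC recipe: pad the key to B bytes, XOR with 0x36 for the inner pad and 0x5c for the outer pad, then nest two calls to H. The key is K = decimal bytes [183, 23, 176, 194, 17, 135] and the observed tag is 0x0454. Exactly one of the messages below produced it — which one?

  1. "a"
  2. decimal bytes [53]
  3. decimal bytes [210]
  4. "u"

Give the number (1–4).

Key decimal bytes [183, 23, 176, 194, 17, 135] = b7 17 b0 c2 11 87 is exactly B = 6 bytes: K' = b7 17 b0 c2 11 87.
K' ⊕ ipad = 81 21 86 f4 27 b1; K' ⊕ opad = eb 4b ec 9e 4d db.
m1: inner = H(81 21 86 f4 27 b1 61) = 03 55; tag = H(eb 4b ec 9e 4d db 03 55) = 0440
m2: inner = H(81 21 86 f4 27 b1 35) = 03 29; tag = H(eb 4b ec 9e 4d db 03 29) = 0414
m3: inner = H(81 21 86 f4 27 b1 d2) = 03 c6; tag = H(eb 4b ec 9e 4d db 03 c6) = 04b1
m4: inner = H(81 21 86 f4 27 b1 75) = 03 69; tag = H(eb 4b ec 9e 4d db 03 69) = 0454 ← matches

4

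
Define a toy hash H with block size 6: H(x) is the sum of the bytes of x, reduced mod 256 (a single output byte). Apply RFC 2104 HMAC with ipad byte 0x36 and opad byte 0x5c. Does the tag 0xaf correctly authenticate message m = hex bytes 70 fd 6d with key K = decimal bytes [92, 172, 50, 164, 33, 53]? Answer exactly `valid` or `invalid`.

invalid

Key decimal bytes [92, 172, 50, 164, 33, 53] = 5c ac 32 a4 21 35 is exactly B = 6 bytes: K' = 5c ac 32 a4 21 35.
K' ⊕ ipad = 6a 9a 04 92 17 03; K' ⊕ opad = 00 f0 6e f8 7d 69.
Inner hash: sum = 106+154+4+146+23+3+112+253+109 = 910; mod 256 = 142 → 8e.
Outer hash (recomputed tag): sum = 0+240+110+248+125+105+142 = 970; mod 256 = 202 → ca.
Recomputed tag = ca; claimed = af → mismatch.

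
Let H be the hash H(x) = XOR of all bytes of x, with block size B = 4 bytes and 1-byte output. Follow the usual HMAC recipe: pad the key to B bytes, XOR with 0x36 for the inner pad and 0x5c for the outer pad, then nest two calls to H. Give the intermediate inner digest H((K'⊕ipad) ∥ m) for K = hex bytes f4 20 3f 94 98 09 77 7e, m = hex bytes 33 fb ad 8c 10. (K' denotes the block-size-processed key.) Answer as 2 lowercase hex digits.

1e

Key hex bytes f4 20 3f 94 98 09 77 7e is 8 bytes > B = 4, so hash it first: H(key) = e7, then zero-pad to 4 bytes: K' = e7 00 00 00.
K' ⊕ ipad = d1 36 36 36.
Inner input = d1 36 36 36 ∥ 33 fb ad 8c 10.
Inner hash: XOR d1⊕36⊕36⊕36⊕33⊕fb⊕ad⊕8c⊕10 = 1e.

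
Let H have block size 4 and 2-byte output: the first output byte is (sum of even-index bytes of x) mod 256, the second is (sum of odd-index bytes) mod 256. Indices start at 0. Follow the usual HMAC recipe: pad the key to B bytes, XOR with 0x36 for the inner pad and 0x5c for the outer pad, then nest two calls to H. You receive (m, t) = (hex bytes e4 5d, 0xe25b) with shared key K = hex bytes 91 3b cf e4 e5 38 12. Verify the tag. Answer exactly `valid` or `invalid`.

valid

Key hex bytes 91 3b cf e4 e5 38 12 is 7 bytes > B = 4, so hash it first: H(key) = 57 57, then zero-pad to 4 bytes: K' = 57 57 00 00.
K' ⊕ ipad = 61 61 36 36; K' ⊕ opad = 0b 0b 5c 5c.
Inner hash: even-index sum = 379 mod 256 = 123; odd-index sum = 244 mod 256 = 244 → 7b f4.
Outer hash (recomputed tag): even-index sum = 226 mod 256 = 226; odd-index sum = 347 mod 256 = 91 → e2 5b.
Recomputed tag = e25b; claimed = e25b → match.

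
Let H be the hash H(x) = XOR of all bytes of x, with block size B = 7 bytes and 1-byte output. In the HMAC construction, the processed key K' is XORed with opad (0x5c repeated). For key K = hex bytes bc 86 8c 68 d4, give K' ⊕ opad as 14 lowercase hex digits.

Key hex bytes bc 86 8c 68 d4 is 5 bytes ≤ B = 7; zero-pad to 7 bytes: K' = bc 86 8c 68 d4 00 00.
XOR each byte with 0x5c: bc⊕5c=e0, 86⊕5c=da, 8c⊕5c=d0, 68⊕5c=34, d4⊕5c=88, 00⊕5c=5c, 00⊕5c=5c.

e0dad034885c5c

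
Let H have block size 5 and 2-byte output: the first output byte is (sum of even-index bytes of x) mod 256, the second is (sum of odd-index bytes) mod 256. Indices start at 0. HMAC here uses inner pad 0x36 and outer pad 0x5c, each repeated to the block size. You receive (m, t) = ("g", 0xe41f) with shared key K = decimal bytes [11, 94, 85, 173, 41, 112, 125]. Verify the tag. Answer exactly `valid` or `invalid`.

invalid

Key decimal bytes [11, 94, 85, 173, 41, 112, 125] = 0b 5e 55 ad 29 70 7d is 7 bytes > B = 5, so hash it first: H(key) = 06 7b, then zero-pad to 5 bytes: K' = 06 7b 00 00 00.
K' ⊕ ipad = 30 4d 36 36 36; K' ⊕ opad = 5a 27 5c 5c 5c.
Inner hash: even-index sum = 156 mod 256 = 156; odd-index sum = 234 mod 256 = 234 → 9c ea.
Outer hash (recomputed tag): even-index sum = 508 mod 256 = 252; odd-index sum = 287 mod 256 = 31 → fc 1f.
Recomputed tag = fc1f; claimed = e41f → mismatch.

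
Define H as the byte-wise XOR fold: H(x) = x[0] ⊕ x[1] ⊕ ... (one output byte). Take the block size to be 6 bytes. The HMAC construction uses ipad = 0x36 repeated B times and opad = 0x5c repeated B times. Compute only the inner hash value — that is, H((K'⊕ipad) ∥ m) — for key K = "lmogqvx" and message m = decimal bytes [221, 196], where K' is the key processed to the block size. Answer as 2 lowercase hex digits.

6f

Key "lmogqvx" = 6c 6d 6f 67 71 76 78 is 7 bytes > B = 6, so hash it first: H(key) = 76, then zero-pad to 6 bytes: K' = 76 00 00 00 00 00.
K' ⊕ ipad = 40 36 36 36 36 36.
Inner input = 40 36 36 36 36 36 ∥ dd c4.
Inner hash: XOR 40⊕36⊕36⊕36⊕36⊕36⊕dd⊕c4 = 6f.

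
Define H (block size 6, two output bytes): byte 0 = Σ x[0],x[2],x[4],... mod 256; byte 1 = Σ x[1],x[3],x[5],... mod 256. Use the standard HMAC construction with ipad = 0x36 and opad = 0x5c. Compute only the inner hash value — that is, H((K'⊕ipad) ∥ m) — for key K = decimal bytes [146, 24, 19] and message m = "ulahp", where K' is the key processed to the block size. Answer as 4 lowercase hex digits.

Key decimal bytes [146, 24, 19] = 92 18 13 is 3 bytes ≤ B = 6; zero-pad to 6 bytes: K' = 92 18 13 00 00 00.
K' ⊕ ipad = a4 2e 25 36 36 36.
Inner input = a4 2e 25 36 36 36 ∥ 75 6c 61 68 70.
Inner hash: even-index sum = 581 mod 256 = 69; odd-index sum = 366 mod 256 = 110 → 45 6e.

456e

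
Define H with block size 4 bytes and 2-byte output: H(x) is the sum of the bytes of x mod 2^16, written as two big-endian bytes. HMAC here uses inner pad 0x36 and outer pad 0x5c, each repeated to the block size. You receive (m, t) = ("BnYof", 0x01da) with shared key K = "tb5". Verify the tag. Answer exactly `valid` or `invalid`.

valid

Key "tb5" = 74 62 35 is 3 bytes ≤ B = 4; zero-pad to 4 bytes: K' = 74 62 35 00.
K' ⊕ ipad = 42 54 03 36; K' ⊕ opad = 28 3e 69 5c.
Inner hash: sum = 66+84+3+54+66+110+89+111+102 = 685 → 02 ad.
Outer hash (recomputed tag): sum = 40+62+105+92+2+173 = 474 → 01 da.
Recomputed tag = 01da; claimed = 01da → match.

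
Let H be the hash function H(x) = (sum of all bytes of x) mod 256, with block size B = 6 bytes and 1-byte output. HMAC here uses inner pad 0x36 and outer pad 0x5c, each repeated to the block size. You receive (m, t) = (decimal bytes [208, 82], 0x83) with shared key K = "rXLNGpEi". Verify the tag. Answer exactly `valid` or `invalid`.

invalid

Key "rXLNGpEi" = 72 58 4c 4e 47 70 45 69 is 8 bytes > B = 6, so hash it first: H(key) = c9, then zero-pad to 6 bytes: K' = c9 00 00 00 00 00.
K' ⊕ ipad = ff 36 36 36 36 36; K' ⊕ opad = 95 5c 5c 5c 5c 5c.
Inner hash: sum = 255+54+54+54+54+54+208+82 = 815; mod 256 = 47 → 2f.
Outer hash (recomputed tag): sum = 149+92+92+92+92+92+47 = 656; mod 256 = 144 → 90.
Recomputed tag = 90; claimed = 83 → mismatch.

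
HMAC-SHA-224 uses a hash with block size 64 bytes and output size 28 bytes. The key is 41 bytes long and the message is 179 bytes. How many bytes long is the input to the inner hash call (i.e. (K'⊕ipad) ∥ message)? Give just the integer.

Key is 41 ≤ 64 bytes, zero-padded: |K'| = 64.
Inner input = (K'⊕ipad) ∥ m → 64 + 179 = 243 bytes.

243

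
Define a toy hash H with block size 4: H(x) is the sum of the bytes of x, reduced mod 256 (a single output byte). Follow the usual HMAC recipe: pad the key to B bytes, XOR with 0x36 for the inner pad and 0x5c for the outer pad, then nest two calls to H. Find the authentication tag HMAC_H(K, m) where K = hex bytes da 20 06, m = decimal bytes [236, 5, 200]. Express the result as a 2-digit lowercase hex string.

Key hex bytes da 20 06 is 3 bytes ≤ B = 4; zero-pad to 4 bytes: K' = da 20 06 00.
K' ⊕ ipad = ec 16 30 36.  K' ⊕ opad = 86 7c 5a 5c.
Inner input = (K'⊕ipad) ∥ m = ec 16 30 36 ∥ ec 05 c8.
Inner hash: sum = 236+22+48+54+236+5+200 = 801; mod 256 = 33 → 21.
Outer input = (K'⊕opad) ∥ inner = 86 7c 5a 5c ∥ 21.
Outer hash (tag): sum = 134+124+90+92+33 = 473; mod 256 = 217 → d9.

d9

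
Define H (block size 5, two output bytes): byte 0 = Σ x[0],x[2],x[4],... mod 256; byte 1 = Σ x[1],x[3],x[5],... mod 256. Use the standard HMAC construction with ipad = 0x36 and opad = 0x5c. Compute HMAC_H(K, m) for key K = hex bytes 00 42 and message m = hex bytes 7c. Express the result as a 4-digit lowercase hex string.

3a1c

Key hex bytes 00 42 is 2 bytes ≤ B = 5; zero-pad to 5 bytes: K' = 00 42 00 00 00.
K' ⊕ ipad = 36 74 36 36 36.  K' ⊕ opad = 5c 1e 5c 5c 5c.
Inner input = (K'⊕ipad) ∥ m = 36 74 36 36 36 ∥ 7c.
Inner hash: even-index sum = 162 mod 256 = 162; odd-index sum = 294 mod 256 = 38 → a2 26.
Outer input = (K'⊕opad) ∥ inner = 5c 1e 5c 5c 5c ∥ a2 26.
Outer hash (tag): even-index sum = 314 mod 256 = 58; odd-index sum = 284 mod 256 = 28 → 3a 1c.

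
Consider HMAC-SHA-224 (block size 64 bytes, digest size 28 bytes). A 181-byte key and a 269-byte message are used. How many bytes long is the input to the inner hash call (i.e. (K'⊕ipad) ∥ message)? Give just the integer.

Key is 181 > 64 bytes, so it is hashed to 28 bytes then zero-padded to 64: |K'| = 64.
Inner input = (K'⊕ipad) ∥ m → 64 + 269 = 333 bytes.

333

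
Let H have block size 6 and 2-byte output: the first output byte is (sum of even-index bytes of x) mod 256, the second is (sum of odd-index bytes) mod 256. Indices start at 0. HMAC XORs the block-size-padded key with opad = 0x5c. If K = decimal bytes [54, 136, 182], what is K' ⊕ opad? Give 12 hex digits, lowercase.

6ad4ea5c5c5c

Key decimal bytes [54, 136, 182] = 36 88 b6 is 3 bytes ≤ B = 6; zero-pad to 6 bytes: K' = 36 88 b6 00 00 00.
XOR each byte with 0x5c: 36⊕5c=6a, 88⊕5c=d4, b6⊕5c=ea, 00⊕5c=5c, 00⊕5c=5c, 00⊕5c=5c.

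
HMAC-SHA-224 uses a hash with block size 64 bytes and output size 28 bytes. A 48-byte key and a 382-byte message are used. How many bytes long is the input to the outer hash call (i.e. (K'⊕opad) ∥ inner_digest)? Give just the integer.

92

Key is 48 ≤ 64 bytes, zero-padded: |K'| = 64.
Outer input = (K'⊕opad) ∥ H(inner) → 64 + 28 = 92 bytes.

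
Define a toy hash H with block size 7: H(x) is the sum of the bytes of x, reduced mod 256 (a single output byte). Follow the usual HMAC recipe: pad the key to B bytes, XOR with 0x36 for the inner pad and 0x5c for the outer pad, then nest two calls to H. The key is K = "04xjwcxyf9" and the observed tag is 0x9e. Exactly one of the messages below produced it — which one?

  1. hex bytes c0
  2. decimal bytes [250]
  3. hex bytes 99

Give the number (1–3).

1

Key "04xjwcxyf9" = 30 34 78 6a 77 63 78 79 66 39 is 10 bytes > B = 7, so hash it first: H(key) = b0, then zero-pad to 7 bytes: K' = b0 00 00 00 00 00 00.
K' ⊕ ipad = 86 36 36 36 36 36 36; K' ⊕ opad = ec 5c 5c 5c 5c 5c 5c.
m1: inner = H(86 36 36 36 36 36 36 c0) = 8a; tag = H(ec 5c 5c 5c 5c 5c 5c 8a) = 9e ← matches
m2: inner = H(86 36 36 36 36 36 36 fa) = c4; tag = H(ec 5c 5c 5c 5c 5c 5c c4) = d8
m3: inner = H(86 36 36 36 36 36 36 99) = 63; tag = H(ec 5c 5c 5c 5c 5c 5c 63) = 77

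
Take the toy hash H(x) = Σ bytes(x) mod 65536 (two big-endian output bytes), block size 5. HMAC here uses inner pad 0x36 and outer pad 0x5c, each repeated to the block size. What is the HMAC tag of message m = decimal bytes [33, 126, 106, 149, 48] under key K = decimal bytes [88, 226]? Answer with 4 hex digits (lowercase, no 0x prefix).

Key decimal bytes [88, 226] = 58 e2 is 2 bytes ≤ B = 5; zero-pad to 5 bytes: K' = 58 e2 00 00 00.
K' ⊕ ipad = 6e d4 36 36 36.  K' ⊕ opad = 04 be 5c 5c 5c.
Inner input = (K'⊕ipad) ∥ m = 6e d4 36 36 36 ∥ 21 7e 6a 95 30.
Inner hash: sum = 110+212+54+54+54+33+126+106+149+48 = 946 → 03 b2.
Outer input = (K'⊕opad) ∥ inner = 04 be 5c 5c 5c ∥ 03 b2.
Outer hash (tag): sum = 4+190+92+92+92+3+178 = 651 → 02 8b.

028b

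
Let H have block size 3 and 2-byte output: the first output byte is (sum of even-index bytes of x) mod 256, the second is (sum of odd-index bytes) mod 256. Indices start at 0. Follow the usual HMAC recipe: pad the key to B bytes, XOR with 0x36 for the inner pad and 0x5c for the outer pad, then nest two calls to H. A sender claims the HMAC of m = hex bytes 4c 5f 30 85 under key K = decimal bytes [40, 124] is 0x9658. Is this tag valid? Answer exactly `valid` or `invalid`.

valid

Key decimal bytes [40, 124] = 28 7c is 2 bytes ≤ B = 3; zero-pad to 3 bytes: K' = 28 7c 00.
K' ⊕ ipad = 1e 4a 36; K' ⊕ opad = 74 20 5c.
Inner hash: even-index sum = 312 mod 256 = 56; odd-index sum = 198 mod 256 = 198 → 38 c6.
Outer hash (recomputed tag): even-index sum = 406 mod 256 = 150; odd-index sum = 88 mod 256 = 88 → 96 58.
Recomputed tag = 9658; claimed = 9658 → match.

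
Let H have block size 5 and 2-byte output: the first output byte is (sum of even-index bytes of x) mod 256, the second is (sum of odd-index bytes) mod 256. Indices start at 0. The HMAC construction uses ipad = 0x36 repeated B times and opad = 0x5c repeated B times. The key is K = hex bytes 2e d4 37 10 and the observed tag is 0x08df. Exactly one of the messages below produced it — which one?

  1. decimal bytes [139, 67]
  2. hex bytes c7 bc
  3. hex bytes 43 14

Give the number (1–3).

2

Key hex bytes 2e d4 37 10 is 4 bytes ≤ B = 5; zero-pad to 5 bytes: K' = 2e d4 37 10 00.
K' ⊕ ipad = 18 e2 01 26 36; K' ⊕ opad = 72 88 6b 4c 5c.
m1: inner = H(18 e2 01 26 36 8b 43) = 92 93; tag = H(72 88 6b 4c 5c 92 93) = cc66
m2: inner = H(18 e2 01 26 36 c7 bc) = 0b cf; tag = H(72 88 6b 4c 5c 0b cf) = 08df ← matches
m3: inner = H(18 e2 01 26 36 43 14) = 63 4b; tag = H(72 88 6b 4c 5c 63 4b) = 8437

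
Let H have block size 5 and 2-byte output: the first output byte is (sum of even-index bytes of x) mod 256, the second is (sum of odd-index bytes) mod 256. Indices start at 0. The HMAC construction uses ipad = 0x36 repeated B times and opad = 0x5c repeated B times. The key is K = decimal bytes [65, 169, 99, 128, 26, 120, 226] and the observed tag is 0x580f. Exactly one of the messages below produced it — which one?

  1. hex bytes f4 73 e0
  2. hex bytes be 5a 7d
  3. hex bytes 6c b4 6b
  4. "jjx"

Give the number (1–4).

Key decimal bytes [65, 169, 99, 128, 26, 120, 226] = 41 a9 63 80 1a 78 e2 is 7 bytes > B = 5, so hash it first: H(key) = a0 a1, then zero-pad to 5 bytes: K' = a0 a1 00 00 00.
K' ⊕ ipad = 96 97 36 36 36; K' ⊕ opad = fc fd 5c 5c 5c.
m1: inner = H(96 97 36 36 36 f4 73 e0) = 75 a1; tag = H(fc fd 5c 5c 5c 75 a1) = 55ce
m2: inner = H(96 97 36 36 36 be 5a 7d) = 5c 08; tag = H(fc fd 5c 5c 5c 5c 08) = bcb5
m3: inner = H(96 97 36 36 36 6c b4 6b) = b6 a4; tag = H(fc fd 5c 5c 5c b6 a4) = 580f ← matches
m4: inner = H(96 97 36 36 36 6a 6a 78) = 6c af; tag = H(fc fd 5c 5c 5c 6c af) = 63c5

3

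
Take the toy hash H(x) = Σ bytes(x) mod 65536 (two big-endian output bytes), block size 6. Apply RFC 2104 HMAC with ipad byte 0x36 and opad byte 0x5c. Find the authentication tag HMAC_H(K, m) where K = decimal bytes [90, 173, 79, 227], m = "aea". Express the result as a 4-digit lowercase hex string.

036c

Key decimal bytes [90, 173, 79, 227] = 5a ad 4f e3 is 4 bytes ≤ B = 6; zero-pad to 6 bytes: K' = 5a ad 4f e3 00 00.
K' ⊕ ipad = 6c 9b 79 d5 36 36.  K' ⊕ opad = 06 f1 13 bf 5c 5c.
Inner input = (K'⊕ipad) ∥ m = 6c 9b 79 d5 36 36 ∥ 61 65 61.
Inner hash: sum = 108+155+121+213+54+54+97+101+97 = 1000 → 03 e8.
Outer input = (K'⊕opad) ∥ inner = 06 f1 13 bf 5c 5c ∥ 03 e8.
Outer hash (tag): sum = 6+241+19+191+92+92+3+232 = 876 → 03 6c.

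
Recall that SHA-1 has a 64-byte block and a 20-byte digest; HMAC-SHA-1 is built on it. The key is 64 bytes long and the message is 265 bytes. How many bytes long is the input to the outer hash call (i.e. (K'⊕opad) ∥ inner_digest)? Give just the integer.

84

Key is 64 ≤ 64 bytes, zero-padded: |K'| = 64.
Outer input = (K'⊕opad) ∥ H(inner) → 64 + 20 = 84 bytes.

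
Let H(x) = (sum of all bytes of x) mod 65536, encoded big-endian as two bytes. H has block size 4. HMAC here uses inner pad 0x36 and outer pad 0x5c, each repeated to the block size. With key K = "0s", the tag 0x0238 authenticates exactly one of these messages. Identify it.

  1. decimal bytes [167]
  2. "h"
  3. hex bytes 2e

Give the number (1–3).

Key "0s" = 30 73 is 2 bytes ≤ B = 4; zero-pad to 4 bytes: K' = 30 73 00 00.
K' ⊕ ipad = 06 45 36 36; K' ⊕ opad = 6c 2f 5c 5c.
m1: inner = H(06 45 36 36 a7) = 01 5e; tag = H(6c 2f 5c 5c 01 5e) = 01b2
m2: inner = H(06 45 36 36 68) = 01 1f; tag = H(6c 2f 5c 5c 01 1f) = 0173
m3: inner = H(06 45 36 36 2e) = 00 e5; tag = H(6c 2f 5c 5c 00 e5) = 0238 ← matches

3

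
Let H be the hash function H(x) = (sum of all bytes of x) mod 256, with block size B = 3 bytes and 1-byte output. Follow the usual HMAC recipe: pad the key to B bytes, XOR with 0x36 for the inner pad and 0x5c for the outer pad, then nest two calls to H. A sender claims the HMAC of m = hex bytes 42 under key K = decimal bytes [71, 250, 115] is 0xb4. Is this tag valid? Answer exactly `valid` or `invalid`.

Key decimal bytes [71, 250, 115] = 47 fa 73 is exactly B = 3 bytes: K' = 47 fa 73.
K' ⊕ ipad = 71 cc 45; K' ⊕ opad = 1b a6 2f.
Inner hash: sum = 113+204+69+66 = 452; mod 256 = 196 → c4.
Outer hash (recomputed tag): sum = 27+166+47+196 = 436; mod 256 = 180 → b4.
Recomputed tag = b4; claimed = b4 → match.

valid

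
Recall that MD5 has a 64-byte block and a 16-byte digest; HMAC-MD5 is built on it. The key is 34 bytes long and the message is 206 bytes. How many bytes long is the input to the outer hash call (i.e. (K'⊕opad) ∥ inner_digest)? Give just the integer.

80

Key is 34 ≤ 64 bytes, zero-padded: |K'| = 64.
Outer input = (K'⊕opad) ∥ H(inner) → 64 + 16 = 80 bytes.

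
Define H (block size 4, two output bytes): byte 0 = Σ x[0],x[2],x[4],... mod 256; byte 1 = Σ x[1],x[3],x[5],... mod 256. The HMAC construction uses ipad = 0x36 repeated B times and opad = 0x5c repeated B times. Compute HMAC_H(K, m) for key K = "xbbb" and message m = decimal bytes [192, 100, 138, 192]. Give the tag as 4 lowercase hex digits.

Key "xbbb" = 78 62 62 62 is exactly B = 4 bytes: K' = 78 62 62 62.
K' ⊕ ipad = 4e 54 54 54.  K' ⊕ opad = 24 3e 3e 3e.
Inner input = (K'⊕ipad) ∥ m = 4e 54 54 54 ∥ c0 64 8a c0.
Inner hash: even-index sum = 492 mod 256 = 236; odd-index sum = 460 mod 256 = 204 → ec cc.
Outer input = (K'⊕opad) ∥ inner = 24 3e 3e 3e ∥ ec cc.
Outer hash (tag): even-index sum = 334 mod 256 = 78; odd-index sum = 328 mod 256 = 72 → 4e 48.

4e48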